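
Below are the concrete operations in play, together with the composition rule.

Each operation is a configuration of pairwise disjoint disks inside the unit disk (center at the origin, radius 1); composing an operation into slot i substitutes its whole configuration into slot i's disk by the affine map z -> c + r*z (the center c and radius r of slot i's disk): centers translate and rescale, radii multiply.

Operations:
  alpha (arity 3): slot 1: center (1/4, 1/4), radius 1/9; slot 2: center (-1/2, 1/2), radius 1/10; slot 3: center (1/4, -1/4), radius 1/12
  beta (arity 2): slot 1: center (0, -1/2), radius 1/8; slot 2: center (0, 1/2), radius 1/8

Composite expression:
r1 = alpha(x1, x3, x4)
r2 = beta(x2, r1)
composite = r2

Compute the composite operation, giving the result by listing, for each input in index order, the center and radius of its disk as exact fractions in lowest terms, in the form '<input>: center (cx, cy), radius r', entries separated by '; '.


Follow each x-input down from beta: c' goes to c + r*c', radius to r*r'.
input x2: applying the 1 nested substitution gives center (0, -1/2), radius 1/8
input x1: applying the 2 nested substitutions gives center (1/32, 17/32), radius 1/72
input x3: applying the 2 nested substitutions gives center (-1/16, 9/16), radius 1/80
input x4: applying the 2 nested substitutions gives center (1/32, 15/32), radius 1/96

x1: center (1/32, 17/32), radius 1/72; x2: center (0, -1/2), radius 1/8; x3: center (-1/16, 9/16), radius 1/80; x4: center (1/32, 15/32), radius 1/96


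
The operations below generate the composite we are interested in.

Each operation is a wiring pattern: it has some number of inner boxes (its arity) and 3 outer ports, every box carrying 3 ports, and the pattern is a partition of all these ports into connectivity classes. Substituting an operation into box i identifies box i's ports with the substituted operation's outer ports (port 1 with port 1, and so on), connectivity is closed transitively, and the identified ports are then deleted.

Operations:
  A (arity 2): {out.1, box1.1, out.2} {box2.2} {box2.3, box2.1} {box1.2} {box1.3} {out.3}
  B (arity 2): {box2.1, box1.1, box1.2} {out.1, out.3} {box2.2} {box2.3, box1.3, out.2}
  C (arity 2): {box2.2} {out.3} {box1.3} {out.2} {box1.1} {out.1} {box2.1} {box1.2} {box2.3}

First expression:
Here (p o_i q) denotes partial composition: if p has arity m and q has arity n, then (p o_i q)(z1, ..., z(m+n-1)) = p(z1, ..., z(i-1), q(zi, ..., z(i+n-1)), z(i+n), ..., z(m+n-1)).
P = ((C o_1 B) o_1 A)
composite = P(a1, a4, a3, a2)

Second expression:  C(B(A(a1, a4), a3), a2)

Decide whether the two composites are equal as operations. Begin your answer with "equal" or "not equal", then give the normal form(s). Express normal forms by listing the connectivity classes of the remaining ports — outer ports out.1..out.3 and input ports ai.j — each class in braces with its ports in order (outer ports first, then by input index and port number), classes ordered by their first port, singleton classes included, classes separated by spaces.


equal; both compose to {out.1} {out.2} {out.3} {a1.1, a3.1} {a1.2} {a1.3} {a2.1} {a2.2} {a2.3} {a3.2} {a3.3} {a4.1, a4.3} {a4.2}

Normal form of the first expression: {out.1} {out.2} {out.3} {a1.1, a3.1} {a1.2} {a1.3} {a2.1} {a2.2} {a2.3} {a3.2} {a3.3} {a4.1, a4.3} {a4.2}
Normal form of the second expression: {out.1} {out.2} {out.3} {a1.1, a3.1} {a1.2} {a1.3} {a2.1} {a2.2} {a2.3} {a3.2} {a3.3} {a4.1, a4.3} {a4.2}
Identical normal forms: equal.


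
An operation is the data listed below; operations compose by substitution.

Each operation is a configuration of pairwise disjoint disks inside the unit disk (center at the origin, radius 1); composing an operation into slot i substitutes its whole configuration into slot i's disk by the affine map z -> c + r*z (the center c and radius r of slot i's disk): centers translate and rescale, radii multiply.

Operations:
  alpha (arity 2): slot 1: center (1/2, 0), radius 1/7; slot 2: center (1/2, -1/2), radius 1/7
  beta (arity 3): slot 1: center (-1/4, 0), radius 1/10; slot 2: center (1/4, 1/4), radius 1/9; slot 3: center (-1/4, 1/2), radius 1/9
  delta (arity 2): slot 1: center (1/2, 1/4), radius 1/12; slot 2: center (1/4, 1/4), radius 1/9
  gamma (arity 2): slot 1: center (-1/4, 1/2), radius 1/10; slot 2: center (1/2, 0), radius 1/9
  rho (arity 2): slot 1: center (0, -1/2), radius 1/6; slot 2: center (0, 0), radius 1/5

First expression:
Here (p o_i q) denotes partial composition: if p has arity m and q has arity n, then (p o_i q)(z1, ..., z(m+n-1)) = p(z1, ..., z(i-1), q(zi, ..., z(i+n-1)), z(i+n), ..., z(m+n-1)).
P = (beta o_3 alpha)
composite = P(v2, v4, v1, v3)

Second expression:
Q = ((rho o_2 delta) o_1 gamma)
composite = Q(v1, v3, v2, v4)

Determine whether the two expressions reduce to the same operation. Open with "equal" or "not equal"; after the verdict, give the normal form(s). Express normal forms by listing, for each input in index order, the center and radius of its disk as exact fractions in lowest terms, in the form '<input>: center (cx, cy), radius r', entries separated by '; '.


The first expression reduces to v1: center (-7/36, 1/2), radius 1/63; v2: center (-1/4, 0), radius 1/10; v3: center (-7/36, 4/9), radius 1/63; v4: center (1/4, 1/4), radius 1/9
The second expression reduces to v1: center (-1/24, -5/12), radius 1/60; v2: center (1/10, 1/20), radius 1/60; v3: center (1/12, -1/2), radius 1/54; v4: center (1/20, 1/20), radius 1/45
They disagree, so not equal.

not equal; first: v1: center (-7/36, 1/2), radius 1/63; v2: center (-1/4, 0), radius 1/10; v3: center (-7/36, 4/9), radius 1/63; v4: center (1/4, 1/4), radius 1/9; second: v1: center (-1/24, -5/12), radius 1/60; v2: center (1/10, 1/20), radius 1/60; v3: center (1/12, -1/2), radius 1/54; v4: center (1/20, 1/20), radius 1/45


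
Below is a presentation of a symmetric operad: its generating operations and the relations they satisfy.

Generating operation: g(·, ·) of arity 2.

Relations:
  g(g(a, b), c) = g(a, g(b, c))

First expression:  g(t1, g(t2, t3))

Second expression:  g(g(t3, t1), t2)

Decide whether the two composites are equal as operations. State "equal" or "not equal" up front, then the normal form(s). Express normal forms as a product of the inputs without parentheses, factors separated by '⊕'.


not equal; first: t1 ⊕ t2 ⊕ t3; second: t3 ⊕ t1 ⊕ t2

The first expression reduces to t1 ⊕ t2 ⊕ t3
The second expression reduces to t3 ⊕ t1 ⊕ t2
Different reductions; not equal.


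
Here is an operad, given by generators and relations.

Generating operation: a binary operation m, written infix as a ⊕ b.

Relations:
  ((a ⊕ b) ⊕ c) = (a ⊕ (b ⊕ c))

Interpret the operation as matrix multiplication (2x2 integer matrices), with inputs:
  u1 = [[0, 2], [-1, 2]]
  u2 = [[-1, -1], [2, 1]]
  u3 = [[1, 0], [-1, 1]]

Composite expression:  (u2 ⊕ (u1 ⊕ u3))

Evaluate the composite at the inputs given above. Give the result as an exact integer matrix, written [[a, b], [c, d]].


[[5, -4], [-7, 6]]


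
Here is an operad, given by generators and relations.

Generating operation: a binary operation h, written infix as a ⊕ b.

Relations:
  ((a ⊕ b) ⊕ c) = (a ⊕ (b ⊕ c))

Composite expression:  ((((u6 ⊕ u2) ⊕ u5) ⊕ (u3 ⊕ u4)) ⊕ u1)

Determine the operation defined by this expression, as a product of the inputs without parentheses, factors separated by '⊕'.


u6 ⊕ u2 ⊕ u5 ⊕ u3 ⊕ u4 ⊕ u1


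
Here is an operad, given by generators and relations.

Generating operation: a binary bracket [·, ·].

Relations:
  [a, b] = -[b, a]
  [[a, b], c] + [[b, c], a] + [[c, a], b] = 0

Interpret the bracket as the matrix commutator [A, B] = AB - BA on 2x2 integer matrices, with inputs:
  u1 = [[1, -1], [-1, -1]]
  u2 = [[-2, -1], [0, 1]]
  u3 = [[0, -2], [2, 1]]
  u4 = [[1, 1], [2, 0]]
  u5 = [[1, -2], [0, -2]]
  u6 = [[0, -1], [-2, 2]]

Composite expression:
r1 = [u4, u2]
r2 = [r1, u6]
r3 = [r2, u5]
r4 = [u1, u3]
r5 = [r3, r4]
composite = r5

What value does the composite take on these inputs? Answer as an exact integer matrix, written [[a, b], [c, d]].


[u4, u2] = [[2, 2], [-6, -2]]
[[u4, u2], u6] = [[-10, 0], [20, 10]]
[[[u4, u2], u6], u5] = [[40, 40], [60, -40]]
[u1, u3] = [[-4, -5], [-3, 4]]
[[[[u4, u2], u6], u5], [u1, u3]] = [[180, -80], [-240, -180]]

[[180, -80], [-240, -180]]


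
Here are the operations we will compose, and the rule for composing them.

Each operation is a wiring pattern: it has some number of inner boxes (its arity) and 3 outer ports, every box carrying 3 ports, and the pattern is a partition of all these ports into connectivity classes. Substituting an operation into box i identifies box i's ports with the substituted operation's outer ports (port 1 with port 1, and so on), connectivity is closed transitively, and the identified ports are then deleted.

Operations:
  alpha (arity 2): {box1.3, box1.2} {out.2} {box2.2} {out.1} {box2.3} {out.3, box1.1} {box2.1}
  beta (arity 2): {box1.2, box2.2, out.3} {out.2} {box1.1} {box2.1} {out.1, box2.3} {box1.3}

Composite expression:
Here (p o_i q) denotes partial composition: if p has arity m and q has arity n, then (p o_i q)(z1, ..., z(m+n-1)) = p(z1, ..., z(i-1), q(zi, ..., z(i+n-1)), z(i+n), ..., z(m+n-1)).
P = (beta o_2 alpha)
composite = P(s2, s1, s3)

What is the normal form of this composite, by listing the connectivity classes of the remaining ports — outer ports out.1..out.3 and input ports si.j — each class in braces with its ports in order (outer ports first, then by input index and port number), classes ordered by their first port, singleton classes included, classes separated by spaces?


{out.1, s1.1} {out.2} {out.3, s2.2} {s1.2, s1.3} {s2.1} {s2.3} {s3.1} {s3.2} {s3.3}

Two ports join when wires chain via beta-identified ports.
the subtree at alpha composes to {out.1} {out.2} {out.3, s1.1} {s1.2, s1.3} {s3.1} {s3.2} {s3.3} on (s1, s3); out.j = own outer ports
the subtree at beta composes to {out.1, s1.1} {out.2} {out.3, s2.2} {s1.2, s1.3} {s2.1} {s2.3} {s3.1} {s3.2} {s3.3} on (s2, s1, s3); out.j = own outer ports


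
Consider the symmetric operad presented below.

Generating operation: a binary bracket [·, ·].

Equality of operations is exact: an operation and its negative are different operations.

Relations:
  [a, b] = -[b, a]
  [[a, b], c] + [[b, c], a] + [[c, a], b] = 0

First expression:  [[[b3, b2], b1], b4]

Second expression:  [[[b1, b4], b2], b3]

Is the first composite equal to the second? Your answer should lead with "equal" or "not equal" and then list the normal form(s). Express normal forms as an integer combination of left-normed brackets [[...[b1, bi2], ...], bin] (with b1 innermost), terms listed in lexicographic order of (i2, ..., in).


In normal form, the first expression is [[[b1, b2], b3], b4] - [[[b1, b3], b2], b4]
In normal form, the second expression is [[[b1, b4], b2], b3]
Different reductions; not equal.

not equal — first [[[b1, b2], b3], b4] - [[[b1, b3], b2], b4], second [[[b1, b4], b2], b3]


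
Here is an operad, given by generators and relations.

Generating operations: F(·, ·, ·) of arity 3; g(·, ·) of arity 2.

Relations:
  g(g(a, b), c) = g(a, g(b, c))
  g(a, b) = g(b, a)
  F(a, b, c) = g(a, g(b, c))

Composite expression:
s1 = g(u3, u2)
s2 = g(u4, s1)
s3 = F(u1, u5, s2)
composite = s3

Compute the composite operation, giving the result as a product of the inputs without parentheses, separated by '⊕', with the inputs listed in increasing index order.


Both nesting and order wash out for F; what remains is which u's occur.
g(u3, u2) reduces to u3 ⊕ u2
g(u4, g(u3, u2)) reduces to u4 ⊕ u3 ⊕ u2
F(u1, u5, g(u4, g(u3, u2))) reduces to u1 ⊕ u5 ⊕ u4 ⊕ u3 ⊕ u2
putting the inputs in ascending order: u1 ⊕ u2 ⊕ u3 ⊕ u4 ⊕ u5

u1 ⊕ u2 ⊕ u3 ⊕ u4 ⊕ u5


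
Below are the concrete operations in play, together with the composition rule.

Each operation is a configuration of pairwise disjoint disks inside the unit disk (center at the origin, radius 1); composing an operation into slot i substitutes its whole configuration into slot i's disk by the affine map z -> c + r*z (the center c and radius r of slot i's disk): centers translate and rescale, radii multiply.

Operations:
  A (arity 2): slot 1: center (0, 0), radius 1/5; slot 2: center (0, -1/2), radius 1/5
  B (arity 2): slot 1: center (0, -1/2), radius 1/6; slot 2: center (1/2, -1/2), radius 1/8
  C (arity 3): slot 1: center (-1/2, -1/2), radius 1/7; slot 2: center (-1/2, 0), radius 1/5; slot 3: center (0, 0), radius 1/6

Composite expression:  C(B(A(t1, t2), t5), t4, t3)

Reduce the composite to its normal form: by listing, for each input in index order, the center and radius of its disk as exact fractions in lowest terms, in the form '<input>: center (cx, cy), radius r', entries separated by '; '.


t1: center (-1/2, -4/7), radius 1/210; t2: center (-1/2, -7/12), radius 1/210; t3: center (0, 0), radius 1/6; t4: center (-1/2, 0), radius 1/5; t5: center (-3/7, -4/7), radius 1/56

Affine substitution under C: radii multiply and t-centers shift.
t1 passes through 3 substitutions, ending at center (-1/2, -4/7), radius 1/210
t2 passes through 3 substitutions, ending at center (-1/2, -7/12), radius 1/210
t5 passes through 2 substitutions, ending at center (-3/7, -4/7), radius 1/56
t4 passes through 1 substitution, ending at center (-1/2, 0), radius 1/5
t3 passes through 1 substitution, ending at center (0, 0), radius 1/6


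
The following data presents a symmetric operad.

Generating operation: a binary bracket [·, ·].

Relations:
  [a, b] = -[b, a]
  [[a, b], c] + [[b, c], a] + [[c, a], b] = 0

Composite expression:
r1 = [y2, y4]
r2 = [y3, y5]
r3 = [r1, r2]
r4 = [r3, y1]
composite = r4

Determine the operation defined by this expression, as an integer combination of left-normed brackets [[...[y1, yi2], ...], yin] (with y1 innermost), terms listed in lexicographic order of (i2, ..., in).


Expand each bracket as ab - ba; the y1-initial words give the coefficients.
Composite bracket: [[[y2, y4], [y3, y5]], y1]
Each bracket splits as ab - ba, giving 16 signed words (2^4 = 16).
Keep just the words that open with y1:
  word y1y2y4y3y5 has sign -1, contributing -[[[[y1, y2], y4], y3], y5]
  word y1y2y4y5y3 has sign +1, contributing +[[[[y1, y2], y4], y5], y3]
  word y1y3y5y2y4 has sign +1, contributing +[[[[y1, y3], y5], y2], y4]
  word y1y3y5y4y2 has sign -1, contributing -[[[[y1, y3], y5], y4], y2]
  word y1y4y2y3y5 has sign +1, contributing +[[[[y1, y4], y2], y3], y5]
  word y1y4y2y5y3 has sign -1, contributing -[[[[y1, y4], y2], y5], y3]
  word y1y5y3y2y4 has sign -1, contributing -[[[[y1, y5], y3], y2], y4]
  word y1y5y3y4y2 has sign +1, contributing +[[[[y1, y5], y3], y4], y2]

-[[[[y1, y2], y4], y3], y5] + [[[[y1, y2], y4], y5], y3] + [[[[y1, y3], y5], y2], y4] - [[[[y1, y3], y5], y4], y2] + [[[[y1, y4], y2], y3], y5] - [[[[y1, y4], y2], y5], y3] - [[[[y1, y5], y3], y2], y4] + [[[[y1, y5], y3], y4], y2]


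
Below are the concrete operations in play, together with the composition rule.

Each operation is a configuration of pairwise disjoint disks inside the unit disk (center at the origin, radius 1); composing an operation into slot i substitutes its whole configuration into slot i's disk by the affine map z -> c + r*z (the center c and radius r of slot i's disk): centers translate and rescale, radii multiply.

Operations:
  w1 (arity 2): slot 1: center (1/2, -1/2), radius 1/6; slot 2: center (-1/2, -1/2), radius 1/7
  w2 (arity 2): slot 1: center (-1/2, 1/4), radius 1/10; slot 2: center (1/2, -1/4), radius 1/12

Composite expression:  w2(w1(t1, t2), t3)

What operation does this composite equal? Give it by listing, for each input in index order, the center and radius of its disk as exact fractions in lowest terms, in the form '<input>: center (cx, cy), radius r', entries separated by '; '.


t1: center (-9/20, 1/5), radius 1/60; t2: center (-11/20, 1/5), radius 1/70; t3: center (1/2, -1/4), radius 1/12

Follow each t-input down from w2: c' goes to c + r*c', radius to r*r'.
t1 passes through 2 substitutions, ending at center (-9/20, 1/5), radius 1/60
t2 passes through 2 substitutions, ending at center (-11/20, 1/5), radius 1/70
t3 passes through 1 substitution, ending at center (1/2, -1/4), radius 1/12


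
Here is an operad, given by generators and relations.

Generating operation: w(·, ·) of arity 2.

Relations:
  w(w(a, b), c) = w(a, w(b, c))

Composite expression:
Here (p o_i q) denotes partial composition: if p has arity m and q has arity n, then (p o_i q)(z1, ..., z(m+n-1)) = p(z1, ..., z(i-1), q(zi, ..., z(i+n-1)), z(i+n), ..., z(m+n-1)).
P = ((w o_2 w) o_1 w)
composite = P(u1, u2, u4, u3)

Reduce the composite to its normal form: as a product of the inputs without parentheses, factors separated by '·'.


u1 · u2 · u4 · u3

Every regrouping of w is equal, so read the u-inputs in written order.
w(u1, u2) linearizes to u1 · u2
w(u4, u3) linearizes to u4 · u3
w(w(u1, u2), w(u4, u3)) linearizes to u1 · u2 · u4 · u3


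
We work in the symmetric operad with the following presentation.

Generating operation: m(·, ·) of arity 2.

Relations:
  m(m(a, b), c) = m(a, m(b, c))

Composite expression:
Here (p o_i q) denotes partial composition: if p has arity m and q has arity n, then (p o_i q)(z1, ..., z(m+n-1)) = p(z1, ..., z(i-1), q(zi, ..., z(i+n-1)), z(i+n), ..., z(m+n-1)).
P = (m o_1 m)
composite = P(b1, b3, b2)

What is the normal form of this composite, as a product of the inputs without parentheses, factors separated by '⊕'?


Every regrouping of m is equal, so read the b-inputs in written order.
m(b1, b3) unparenthesizes to b1 ⊕ b3
m(m(b1, b3), b2) unparenthesizes to b1 ⊕ b3 ⊕ b2

b1 ⊕ b3 ⊕ b2


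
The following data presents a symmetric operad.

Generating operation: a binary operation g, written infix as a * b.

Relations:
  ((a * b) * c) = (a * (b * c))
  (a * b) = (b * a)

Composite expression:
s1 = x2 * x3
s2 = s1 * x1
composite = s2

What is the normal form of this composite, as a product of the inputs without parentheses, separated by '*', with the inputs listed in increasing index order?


x1 * x2 * x3

Any arrangement under g is one operation, so sort the x-inputs.
(x2 * x3) unparenthesizes to x2 * x3
((x2 * x3) * x1) unparenthesizes to x2 * x3 * x1
rearranged into index order: x1 * x2 * x3


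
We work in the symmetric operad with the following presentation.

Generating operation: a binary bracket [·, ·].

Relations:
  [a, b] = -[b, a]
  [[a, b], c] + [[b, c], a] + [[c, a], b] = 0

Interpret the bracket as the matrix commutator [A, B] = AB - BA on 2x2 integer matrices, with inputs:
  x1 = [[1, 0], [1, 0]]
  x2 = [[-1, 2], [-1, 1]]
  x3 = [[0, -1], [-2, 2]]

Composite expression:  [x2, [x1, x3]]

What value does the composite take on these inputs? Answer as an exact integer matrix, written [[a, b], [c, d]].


[x1, x3] = [[1, -1], [0, -1]]
[x2, [x1, x3]] = [[-1, -2], [-2, 1]]

[[-1, -2], [-2, 1]]


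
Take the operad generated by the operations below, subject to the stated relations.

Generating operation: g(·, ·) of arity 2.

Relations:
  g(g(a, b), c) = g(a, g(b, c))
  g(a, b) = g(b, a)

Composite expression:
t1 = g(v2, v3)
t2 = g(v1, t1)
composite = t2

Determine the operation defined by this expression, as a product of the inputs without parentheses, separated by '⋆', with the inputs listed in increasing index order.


v1 ⋆ v2 ⋆ v3


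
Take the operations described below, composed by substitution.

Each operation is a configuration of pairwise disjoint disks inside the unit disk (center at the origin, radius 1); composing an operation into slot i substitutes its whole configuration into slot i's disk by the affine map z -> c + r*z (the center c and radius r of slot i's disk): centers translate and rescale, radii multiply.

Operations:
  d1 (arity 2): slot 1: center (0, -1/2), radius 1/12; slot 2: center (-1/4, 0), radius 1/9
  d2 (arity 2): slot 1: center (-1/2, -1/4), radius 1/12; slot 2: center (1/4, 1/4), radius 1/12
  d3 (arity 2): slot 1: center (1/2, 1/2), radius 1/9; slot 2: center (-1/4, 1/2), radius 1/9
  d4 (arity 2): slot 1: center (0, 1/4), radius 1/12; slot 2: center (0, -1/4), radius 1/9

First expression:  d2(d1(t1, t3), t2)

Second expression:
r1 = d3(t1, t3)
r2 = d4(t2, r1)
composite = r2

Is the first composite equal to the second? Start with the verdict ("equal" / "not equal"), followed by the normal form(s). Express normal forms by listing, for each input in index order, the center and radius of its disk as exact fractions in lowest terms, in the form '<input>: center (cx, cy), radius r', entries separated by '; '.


not equal: they reduce to t1: center (-1/2, -7/24), radius 1/144; t2: center (1/4, 1/4), radius 1/12; t3: center (-25/48, -1/4), radius 1/108 and t1: center (1/18, -7/36), radius 1/81; t2: center (0, 1/4), radius 1/12; t3: center (-1/36, -7/36), radius 1/81

Reducing the first expression gives t1: center (-1/2, -7/24), radius 1/144; t2: center (1/4, 1/4), radius 1/12; t3: center (-25/48, -1/4), radius 1/108
Reducing the second expression gives t1: center (1/18, -7/36), radius 1/81; t2: center (0, 1/4), radius 1/12; t3: center (-1/36, -7/36), radius 1/81
The normal forms differ: not equal.


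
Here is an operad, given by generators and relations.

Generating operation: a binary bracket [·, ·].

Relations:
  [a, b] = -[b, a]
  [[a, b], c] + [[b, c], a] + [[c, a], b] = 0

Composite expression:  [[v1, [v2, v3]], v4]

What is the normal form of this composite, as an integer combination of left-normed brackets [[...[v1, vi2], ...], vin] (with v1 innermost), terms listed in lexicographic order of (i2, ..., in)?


[[[v1, v2], v3], v4] - [[[v1, v3], v2], v4]


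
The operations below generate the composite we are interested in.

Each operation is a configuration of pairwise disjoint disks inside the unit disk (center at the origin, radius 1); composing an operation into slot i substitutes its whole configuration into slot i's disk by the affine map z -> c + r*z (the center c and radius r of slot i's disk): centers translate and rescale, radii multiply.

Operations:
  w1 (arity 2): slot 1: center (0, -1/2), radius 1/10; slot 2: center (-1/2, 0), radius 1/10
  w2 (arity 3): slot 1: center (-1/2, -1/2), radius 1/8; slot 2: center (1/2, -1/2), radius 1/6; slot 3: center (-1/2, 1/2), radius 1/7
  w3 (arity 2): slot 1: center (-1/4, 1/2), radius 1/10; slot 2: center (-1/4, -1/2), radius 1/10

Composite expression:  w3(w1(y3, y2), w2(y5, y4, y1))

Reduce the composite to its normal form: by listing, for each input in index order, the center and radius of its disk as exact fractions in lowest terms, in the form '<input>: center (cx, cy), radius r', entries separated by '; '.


y1: center (-3/10, -9/20), radius 1/70; y2: center (-3/10, 1/2), radius 1/100; y3: center (-1/4, 9/20), radius 1/100; y4: center (-1/5, -11/20), radius 1/60; y5: center (-3/10, -11/20), radius 1/80

Each y-disk chains the slot maps above it in w3; radii multiply.
y3: after 2 affine steps, its disk has center (-1/4, 9/20), radius 1/100
y2: after 2 affine steps, its disk has center (-3/10, 1/2), radius 1/100
y5: after 2 affine steps, its disk has center (-3/10, -11/20), radius 1/80
y4: after 2 affine steps, its disk has center (-1/5, -11/20), radius 1/60
y1: after 2 affine steps, its disk has center (-3/10, -9/20), radius 1/70


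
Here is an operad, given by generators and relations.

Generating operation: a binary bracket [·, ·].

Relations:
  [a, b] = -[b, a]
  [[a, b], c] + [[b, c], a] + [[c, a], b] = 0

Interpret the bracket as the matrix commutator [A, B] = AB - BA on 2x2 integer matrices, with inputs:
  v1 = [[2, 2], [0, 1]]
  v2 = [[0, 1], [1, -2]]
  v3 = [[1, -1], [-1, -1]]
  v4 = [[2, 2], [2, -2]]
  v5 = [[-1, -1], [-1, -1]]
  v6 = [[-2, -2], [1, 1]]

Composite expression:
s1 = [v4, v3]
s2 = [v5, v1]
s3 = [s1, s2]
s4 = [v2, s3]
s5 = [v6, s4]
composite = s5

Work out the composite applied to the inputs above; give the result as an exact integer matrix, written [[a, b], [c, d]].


[[64, -192], [-192, -64]]

[v4, v3] = [[0, -8], [8, 0]]
[v5, v1] = [[2, 1], [-1, -2]]
[[v4, v3], [v5, v1]] = [[0, 32], [32, 0]]
[v2, [[v4, v3], [v5, v1]]] = [[0, 64], [-64, 0]]
[v6, [v2, [[v4, v3], [v5, v1]]]] = [[64, -192], [-192, -64]]


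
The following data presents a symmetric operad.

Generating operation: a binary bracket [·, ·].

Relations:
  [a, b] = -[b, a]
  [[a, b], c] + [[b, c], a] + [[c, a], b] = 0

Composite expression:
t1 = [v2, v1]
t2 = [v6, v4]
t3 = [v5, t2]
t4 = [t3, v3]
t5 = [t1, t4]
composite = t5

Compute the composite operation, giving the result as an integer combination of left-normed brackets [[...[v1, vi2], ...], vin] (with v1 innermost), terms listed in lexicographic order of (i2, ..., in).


[[[[[v1, v2], v3], v4], v6], v5] - [[[[[v1, v2], v3], v5], v4], v6] + [[[[[v1, v2], v3], v5], v6], v4] - [[[[[v1, v2], v3], v6], v4], v5] - [[[[[v1, v2], v4], v6], v5], v3] + [[[[[v1, v2], v5], v4], v6], v3] - [[[[[v1, v2], v5], v6], v4], v3] + [[[[[v1, v2], v6], v4], v5], v3]

A multilinear Lie element is pinned by v1-initial words (v1 innermost).
Composite bracket: [[v2, v1], [[v5, [v6, v4]], v3]]
The bracket unfolds into 32 signed words via [a, b] = ab - ba (2^5 = 32).
Words beginning with v1 determine it all:
  v1v2v3v4v6v5 appears with sign +1, giving the term +[[[[[v1, v2], v3], v4], v6], v5]
  v1v2v3v5v4v6 appears with sign -1, giving the term -[[[[[v1, v2], v3], v5], v4], v6]
  v1v2v3v5v6v4 appears with sign +1, giving the term +[[[[[v1, v2], v3], v5], v6], v4]
  v1v2v3v6v4v5 appears with sign -1, giving the term -[[[[[v1, v2], v3], v6], v4], v5]
  v1v2v4v6v5v3 appears with sign -1, giving the term -[[[[[v1, v2], v4], v6], v5], v3]
  v1v2v5v4v6v3 appears with sign +1, giving the term +[[[[[v1, v2], v5], v4], v6], v3]
  v1v2v5v6v4v3 appears with sign -1, giving the term -[[[[[v1, v2], v5], v6], v4], v3]
  v1v2v6v4v5v3 appears with sign +1, giving the term +[[[[[v1, v2], v6], v4], v5], v3]


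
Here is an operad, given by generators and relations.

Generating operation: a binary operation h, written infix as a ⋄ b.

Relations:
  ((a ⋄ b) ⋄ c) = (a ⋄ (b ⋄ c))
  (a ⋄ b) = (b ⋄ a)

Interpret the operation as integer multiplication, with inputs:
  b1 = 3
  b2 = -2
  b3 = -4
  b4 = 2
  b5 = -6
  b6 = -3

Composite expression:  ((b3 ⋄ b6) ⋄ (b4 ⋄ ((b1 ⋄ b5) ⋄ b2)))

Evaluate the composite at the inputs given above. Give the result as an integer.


(b3 ⋄ b6) = 12
(b1 ⋄ b5) = -18
((b1 ⋄ b5) ⋄ b2) = 36
(b4 ⋄ ((b1 ⋄ b5) ⋄ b2)) = 72
((b3 ⋄ b6) ⋄ (b4 ⋄ ((b1 ⋄ b5) ⋄ b2))) = 864

864


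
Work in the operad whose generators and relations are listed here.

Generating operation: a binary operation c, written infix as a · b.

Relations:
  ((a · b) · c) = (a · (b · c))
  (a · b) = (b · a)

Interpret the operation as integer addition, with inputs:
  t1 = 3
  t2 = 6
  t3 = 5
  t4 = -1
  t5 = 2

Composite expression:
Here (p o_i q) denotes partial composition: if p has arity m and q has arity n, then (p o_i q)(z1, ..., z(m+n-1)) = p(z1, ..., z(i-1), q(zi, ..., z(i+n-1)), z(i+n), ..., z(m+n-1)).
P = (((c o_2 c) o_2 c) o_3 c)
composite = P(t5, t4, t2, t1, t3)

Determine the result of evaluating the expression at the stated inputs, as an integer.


(t2 · t1) = 9
(t4 · (t2 · t1)) = 8
((t4 · (t2 · t1)) · t3) = 13
(t5 · ((t4 · (t2 · t1)) · t3)) = 15

15


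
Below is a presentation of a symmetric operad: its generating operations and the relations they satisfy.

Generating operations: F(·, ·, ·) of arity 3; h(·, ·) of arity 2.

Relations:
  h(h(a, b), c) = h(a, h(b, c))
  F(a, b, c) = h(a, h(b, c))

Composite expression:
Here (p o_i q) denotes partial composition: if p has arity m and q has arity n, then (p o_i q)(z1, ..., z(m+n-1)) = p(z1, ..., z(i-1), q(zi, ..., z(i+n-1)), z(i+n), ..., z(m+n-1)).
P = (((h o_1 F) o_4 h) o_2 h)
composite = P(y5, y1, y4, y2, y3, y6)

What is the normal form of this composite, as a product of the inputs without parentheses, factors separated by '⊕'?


y5 ⊕ y1 ⊕ y4 ⊕ y2 ⊕ y3 ⊕ y6

The h-tree's shape is irrelevant; the y-reading-order decides.
h(y1, y4) flattens to y1 ⊕ y4
F(y5, h(y1, y4), y2) flattens to y5 ⊕ y1 ⊕ y4 ⊕ y2
h(y3, y6) flattens to y3 ⊕ y6
h(F(y5, h(y1, y4), y2), h(y3, y6)) flattens to y5 ⊕ y1 ⊕ y4 ⊕ y2 ⊕ y3 ⊕ y6


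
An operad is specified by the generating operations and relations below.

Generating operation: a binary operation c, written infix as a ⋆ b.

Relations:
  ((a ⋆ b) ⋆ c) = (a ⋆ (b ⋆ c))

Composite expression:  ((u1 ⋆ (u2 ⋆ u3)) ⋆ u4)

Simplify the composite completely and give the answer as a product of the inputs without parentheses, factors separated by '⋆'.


u1 ⋆ u2 ⋆ u3 ⋆ u4


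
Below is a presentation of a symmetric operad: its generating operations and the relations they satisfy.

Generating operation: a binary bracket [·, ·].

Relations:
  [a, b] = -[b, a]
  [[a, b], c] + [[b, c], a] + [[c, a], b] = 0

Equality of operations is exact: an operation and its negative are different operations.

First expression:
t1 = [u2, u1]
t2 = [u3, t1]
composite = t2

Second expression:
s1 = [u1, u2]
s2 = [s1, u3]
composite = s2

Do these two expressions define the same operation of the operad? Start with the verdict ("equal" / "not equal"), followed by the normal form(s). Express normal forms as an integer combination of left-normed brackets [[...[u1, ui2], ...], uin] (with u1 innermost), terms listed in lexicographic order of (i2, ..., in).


equal: each reduces to [[u1, u2], u3]

The first expression reduces to [[u1, u2], u3]
The second expression reduces to [[u1, u2], u3]
Both agree, so they are equal.


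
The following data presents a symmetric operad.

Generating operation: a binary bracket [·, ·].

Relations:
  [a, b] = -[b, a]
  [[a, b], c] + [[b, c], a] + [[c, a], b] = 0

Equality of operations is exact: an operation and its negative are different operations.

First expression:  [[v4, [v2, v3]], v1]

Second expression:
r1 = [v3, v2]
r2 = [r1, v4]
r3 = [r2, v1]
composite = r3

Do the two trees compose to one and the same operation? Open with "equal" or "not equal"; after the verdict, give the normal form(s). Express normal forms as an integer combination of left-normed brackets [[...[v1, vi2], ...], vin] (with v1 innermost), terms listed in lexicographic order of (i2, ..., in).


equal: each reduces to [[[v1, v2], v3], v4] - [[[v1, v3], v2], v4] - [[[v1, v4], v2], v3] + [[[v1, v4], v3], v2]

In normal form, the first expression is [[[v1, v2], v3], v4] - [[[v1, v3], v2], v4] - [[[v1, v4], v2], v3] + [[[v1, v4], v3], v2]
In normal form, the second expression is [[[v1, v2], v3], v4] - [[[v1, v3], v2], v4] - [[[v1, v4], v2], v3] + [[[v1, v4], v3], v2]
Same normal form: equal.


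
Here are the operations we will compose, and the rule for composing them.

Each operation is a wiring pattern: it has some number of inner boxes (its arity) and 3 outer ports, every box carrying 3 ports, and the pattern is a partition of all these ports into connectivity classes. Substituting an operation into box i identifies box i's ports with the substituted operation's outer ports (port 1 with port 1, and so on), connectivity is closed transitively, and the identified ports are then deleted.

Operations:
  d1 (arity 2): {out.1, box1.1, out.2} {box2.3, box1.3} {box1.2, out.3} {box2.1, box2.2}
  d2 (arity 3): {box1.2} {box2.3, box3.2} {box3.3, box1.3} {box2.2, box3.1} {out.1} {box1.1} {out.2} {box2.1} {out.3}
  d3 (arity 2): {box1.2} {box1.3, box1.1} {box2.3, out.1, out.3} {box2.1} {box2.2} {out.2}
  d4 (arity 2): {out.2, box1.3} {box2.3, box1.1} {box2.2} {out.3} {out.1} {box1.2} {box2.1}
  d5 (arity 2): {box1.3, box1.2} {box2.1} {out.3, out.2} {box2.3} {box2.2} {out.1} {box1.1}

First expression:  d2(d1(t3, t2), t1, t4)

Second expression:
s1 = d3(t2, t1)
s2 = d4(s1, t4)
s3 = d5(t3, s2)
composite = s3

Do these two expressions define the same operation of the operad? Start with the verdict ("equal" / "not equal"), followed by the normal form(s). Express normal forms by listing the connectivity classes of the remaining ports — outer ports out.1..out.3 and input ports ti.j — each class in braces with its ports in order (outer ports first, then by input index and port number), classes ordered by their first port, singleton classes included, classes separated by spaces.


Reducing the first expression gives {out.1} {out.2} {out.3} {t1.1} {t1.2, t4.1} {t1.3, t4.2} {t2.1, t2.2} {t2.3, t3.3} {t3.1} {t3.2, t4.3}
Reducing the second expression gives {out.1} {out.2, out.3} {t1.1} {t1.2} {t1.3, t4.3} {t2.1, t2.3} {t2.2} {t3.1} {t3.2, t3.3} {t4.1} {t4.2}
No match — not equal.

not equal; the first gives {out.1} {out.2} {out.3} {t1.1} {t1.2, t4.1} {t1.3, t4.2} {t2.1, t2.2} {t2.3, t3.3} {t3.1} {t3.2, t4.3} and the second {out.1} {out.2, out.3} {t1.1} {t1.2} {t1.3, t4.3} {t2.1, t2.3} {t2.2} {t3.1} {t3.2, t3.3} {t4.1} {t4.2}


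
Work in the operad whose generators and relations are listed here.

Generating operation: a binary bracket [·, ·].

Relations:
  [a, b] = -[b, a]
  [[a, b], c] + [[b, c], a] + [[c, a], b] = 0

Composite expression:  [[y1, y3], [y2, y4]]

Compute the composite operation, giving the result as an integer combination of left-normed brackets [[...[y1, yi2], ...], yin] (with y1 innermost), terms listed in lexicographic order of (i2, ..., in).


[[[y1, y3], y2], y4] - [[[y1, y3], y4], y2]

In the tensor algebra, words opening y1 carry the y1-anchored form.
Composite bracket: [[y1, y3], [y2, y4]]
Expanding via [a, b] = ab - ba: 8 signed words (2^3 = 8).
Collect the words opening with y1:
  the word y1y3y2y4 carries sign +1 and contributes +[[[y1, y3], y2], y4]
  the word y1y3y4y2 carries sign -1 and contributes -[[[y1, y3], y4], y2]


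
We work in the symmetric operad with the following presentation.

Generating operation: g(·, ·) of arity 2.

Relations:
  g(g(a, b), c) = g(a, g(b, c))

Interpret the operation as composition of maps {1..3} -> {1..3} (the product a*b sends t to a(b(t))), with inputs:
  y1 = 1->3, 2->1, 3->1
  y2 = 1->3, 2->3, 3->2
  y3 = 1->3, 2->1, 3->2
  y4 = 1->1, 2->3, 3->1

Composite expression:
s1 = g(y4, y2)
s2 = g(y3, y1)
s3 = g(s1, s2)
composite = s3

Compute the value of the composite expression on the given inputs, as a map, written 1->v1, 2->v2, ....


1->1, 2->3, 3->3

g(y4, y2) = 1->1, 2->1, 3->3
g(y3, y1) = 1->2, 2->3, 3->3
g(g(y4, y2), g(y3, y1)) = 1->1, 2->3, 3->3


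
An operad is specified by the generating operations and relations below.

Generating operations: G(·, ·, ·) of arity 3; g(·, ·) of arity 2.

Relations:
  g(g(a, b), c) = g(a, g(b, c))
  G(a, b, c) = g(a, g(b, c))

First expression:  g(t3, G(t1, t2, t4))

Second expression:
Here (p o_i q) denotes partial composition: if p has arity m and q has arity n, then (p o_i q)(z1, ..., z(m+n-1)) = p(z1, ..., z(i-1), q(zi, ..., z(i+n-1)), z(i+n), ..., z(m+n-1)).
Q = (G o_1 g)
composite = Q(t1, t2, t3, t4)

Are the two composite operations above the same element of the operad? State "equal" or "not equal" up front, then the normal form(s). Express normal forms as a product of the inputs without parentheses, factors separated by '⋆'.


not equal: they reduce to t3 ⋆ t1 ⋆ t2 ⋆ t4 and t1 ⋆ t2 ⋆ t3 ⋆ t4

The first composite normalizes to t3 ⋆ t1 ⋆ t2 ⋆ t4
The second composite normalizes to t1 ⋆ t2 ⋆ t3 ⋆ t4
No match — not equal.


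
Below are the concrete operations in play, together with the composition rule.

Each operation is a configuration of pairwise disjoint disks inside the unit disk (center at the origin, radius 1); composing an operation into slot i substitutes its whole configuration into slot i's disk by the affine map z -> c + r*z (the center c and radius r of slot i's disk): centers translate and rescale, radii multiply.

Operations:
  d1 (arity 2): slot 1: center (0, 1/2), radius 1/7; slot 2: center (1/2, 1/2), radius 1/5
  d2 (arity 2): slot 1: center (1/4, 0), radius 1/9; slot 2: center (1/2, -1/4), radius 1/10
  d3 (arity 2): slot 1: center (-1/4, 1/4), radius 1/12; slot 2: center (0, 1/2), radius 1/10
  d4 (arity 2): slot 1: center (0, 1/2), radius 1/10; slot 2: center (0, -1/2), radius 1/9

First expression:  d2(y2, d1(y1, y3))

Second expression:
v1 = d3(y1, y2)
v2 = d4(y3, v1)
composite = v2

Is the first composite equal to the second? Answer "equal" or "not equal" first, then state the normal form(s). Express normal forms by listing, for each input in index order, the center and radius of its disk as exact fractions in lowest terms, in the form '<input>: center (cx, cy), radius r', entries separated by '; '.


Normal form of the first expression: y1: center (1/2, -1/5), radius 1/70; y2: center (1/4, 0), radius 1/9; y3: center (11/20, -1/5), radius 1/50
Normal form of the second expression: y1: center (-1/36, -17/36), radius 1/108; y2: center (0, -4/9), radius 1/90; y3: center (0, 1/2), radius 1/10
They disagree, so not equal.

not equal — first y1: center (1/2, -1/5), radius 1/70; y2: center (1/4, 0), radius 1/9; y3: center (11/20, -1/5), radius 1/50, second y1: center (-1/36, -17/36), radius 1/108; y2: center (0, -4/9), radius 1/90; y3: center (0, 1/2), radius 1/10


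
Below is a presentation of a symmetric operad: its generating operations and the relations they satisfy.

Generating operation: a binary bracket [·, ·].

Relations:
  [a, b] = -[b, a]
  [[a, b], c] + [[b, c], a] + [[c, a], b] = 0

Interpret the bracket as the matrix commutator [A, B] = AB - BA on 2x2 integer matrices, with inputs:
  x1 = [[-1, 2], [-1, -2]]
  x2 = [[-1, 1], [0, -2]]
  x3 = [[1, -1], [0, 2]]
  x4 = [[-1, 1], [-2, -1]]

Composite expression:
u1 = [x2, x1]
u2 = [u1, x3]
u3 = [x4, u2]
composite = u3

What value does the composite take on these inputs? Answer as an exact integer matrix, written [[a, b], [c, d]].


[[5, -2], [-4, -5]]

[x2, x1] = [[-1, 1], [1, 1]]
[[x2, x1], x3] = [[1, 3], [-1, -1]]
[x4, [[x2, x1], x3]] = [[5, -2], [-4, -5]]


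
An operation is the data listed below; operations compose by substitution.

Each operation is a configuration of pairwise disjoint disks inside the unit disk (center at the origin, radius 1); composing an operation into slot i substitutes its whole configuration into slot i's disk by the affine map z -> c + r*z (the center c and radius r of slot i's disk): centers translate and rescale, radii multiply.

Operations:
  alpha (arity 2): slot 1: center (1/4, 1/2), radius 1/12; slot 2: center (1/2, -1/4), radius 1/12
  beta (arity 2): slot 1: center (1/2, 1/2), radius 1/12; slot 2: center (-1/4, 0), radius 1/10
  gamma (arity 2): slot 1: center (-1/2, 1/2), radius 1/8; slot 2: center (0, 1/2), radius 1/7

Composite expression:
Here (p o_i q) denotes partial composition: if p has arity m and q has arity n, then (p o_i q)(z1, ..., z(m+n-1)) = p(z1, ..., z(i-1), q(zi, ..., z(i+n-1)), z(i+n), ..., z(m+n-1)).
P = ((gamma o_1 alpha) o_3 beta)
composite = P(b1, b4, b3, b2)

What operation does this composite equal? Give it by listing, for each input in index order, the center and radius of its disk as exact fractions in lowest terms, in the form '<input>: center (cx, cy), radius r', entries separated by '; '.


b1: center (-15/32, 9/16), radius 1/96; b2: center (-1/28, 1/2), radius 1/70; b3: center (1/14, 4/7), radius 1/84; b4: center (-7/16, 15/32), radius 1/96

Affine substitution under gamma: radii multiply and b-centers shift.
b1 passes through 2 substitutions, ending at center (-15/32, 9/16), radius 1/96
b4 passes through 2 substitutions, ending at center (-7/16, 15/32), radius 1/96
b3 passes through 2 substitutions, ending at center (1/14, 4/7), radius 1/84
b2 passes through 2 substitutions, ending at center (-1/28, 1/2), radius 1/70


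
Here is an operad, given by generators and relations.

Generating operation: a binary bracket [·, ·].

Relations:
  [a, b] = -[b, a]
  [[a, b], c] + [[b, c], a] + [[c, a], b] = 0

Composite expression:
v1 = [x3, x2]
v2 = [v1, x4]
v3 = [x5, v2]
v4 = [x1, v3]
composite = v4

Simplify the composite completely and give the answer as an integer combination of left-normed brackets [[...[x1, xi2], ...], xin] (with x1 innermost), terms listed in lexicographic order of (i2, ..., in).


[[[[x1, x2], x3], x4], x5] - [[[[x1, x3], x2], x4], x5] - [[[[x1, x4], x2], x3], x5] + [[[[x1, x4], x3], x2], x5] - [[[[x1, x5], x2], x3], x4] + [[[[x1, x5], x3], x2], x4] + [[[[x1, x5], x4], x2], x3] - [[[[x1, x5], x4], x3], x2]

Expand each bracket as ab - ba; the x1-initial words give the coefficients.
Composite bracket: [x1, [x5, [[x3, x2], x4]]]
Each bracket splits as ab - ba, giving 16 signed words (2^4 = 16).
Coefficients come from the x1-initial words:
  from x1x2x3x4x5, sign +1: term +[[[[x1, x2], x3], x4], x5]
  from x1x3x2x4x5, sign -1: term -[[[[x1, x3], x2], x4], x5]
  from x1x4x2x3x5, sign -1: term -[[[[x1, x4], x2], x3], x5]
  from x1x4x3x2x5, sign +1: term +[[[[x1, x4], x3], x2], x5]
  from x1x5x2x3x4, sign -1: term -[[[[x1, x5], x2], x3], x4]
  from x1x5x3x2x4, sign +1: term +[[[[x1, x5], x3], x2], x4]
  from x1x5x4x2x3, sign +1: term +[[[[x1, x5], x4], x2], x3]
  from x1x5x4x3x2, sign -1: term -[[[[x1, x5], x4], x3], x2]
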